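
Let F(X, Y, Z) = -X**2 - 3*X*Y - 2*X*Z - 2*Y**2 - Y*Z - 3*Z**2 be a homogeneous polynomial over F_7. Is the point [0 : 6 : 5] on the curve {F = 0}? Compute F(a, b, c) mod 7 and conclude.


F(0,6,5) ≡ 5 (mod 7); P is NOT on the curve.

Evaluate F(0, 6, 5) term-by-term (mod 7).
  -X**2 ↦ -1·0·1·1 = 0
  -3*X*Y ↦ -3·0·6·1 = 0
  -2*X*Z ↦ -2·0·1·5 = 0
  -2*Y**2 ↦ -2·1·36·1 = -72
  -Y*Z ↦ -1·1·6·5 = -30
  -3*Z**2 ↦ -3·1·1·25 = -75
Sum: F(0, 6, 5) = (0) + (0) + (0) + (-72) + (-30) + (-75) = -177.
Reducing mod 7: -177 ≡ 5 (mod 7).
Since F(a, b, c) ≡ 5 ≠ 0 (mod 7), P does NOT lie on the curve.


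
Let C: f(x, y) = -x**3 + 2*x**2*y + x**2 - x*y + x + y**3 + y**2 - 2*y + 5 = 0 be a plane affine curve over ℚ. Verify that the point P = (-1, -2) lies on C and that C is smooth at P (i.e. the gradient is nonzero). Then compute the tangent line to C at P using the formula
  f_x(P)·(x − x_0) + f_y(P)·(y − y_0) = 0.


Tangent line at P: 6*x + 9*y + 24 = 0.

Step 1: f(-1, -2) = 0, so P lies on C.
Step 2: partial derivatives
  f_x(x, y) = -3*x**2 + 4*x*y + 2*x - y + 1, f_y(x, y) = 2*x**2 - x + 3*y**2 + 2*y - 2.
  f_x(P) = 6, f_y(P) = 9 (gradient nonzero, so P is smooth).
Step 3: tangent line at P: 6·(x − -1) + 9·(y − -2) = 0.
Expanding: 6*x + 9*y + 24 = 0.


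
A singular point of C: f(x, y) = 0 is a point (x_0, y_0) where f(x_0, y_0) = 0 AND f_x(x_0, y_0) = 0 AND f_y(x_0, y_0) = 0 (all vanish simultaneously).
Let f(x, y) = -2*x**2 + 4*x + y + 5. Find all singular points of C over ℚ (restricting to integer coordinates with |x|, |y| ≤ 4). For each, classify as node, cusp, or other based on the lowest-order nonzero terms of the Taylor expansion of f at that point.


No singular points in the scanned grid; C is smooth there.

Compute partial derivatives:
  f_x = 4 - 4*x.
  f_y = 1.
f_y = 1 is a nonzero constant, so f_y never vanishes: no point (x, y) can satisfy f = f_x = f_y = 0. In particular no (x, y) ∈ {−4, ..., 4}² is singular; the curve is smooth.


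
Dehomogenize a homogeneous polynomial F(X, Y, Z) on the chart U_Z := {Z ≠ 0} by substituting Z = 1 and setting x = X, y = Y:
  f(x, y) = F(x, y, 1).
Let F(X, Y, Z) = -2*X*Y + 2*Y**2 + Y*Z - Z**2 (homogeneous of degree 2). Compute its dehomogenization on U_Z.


f(x, y) = -2*x*y + 2*y**2 + y - 1

On U_Z we set Z = 1. Each monomial c·X^i·Y^j·Z^k in F becomes c·x^i·y^j·1^k = c·x^i·y^j.
Substituting Z = 1: F(X, Y, 1) = -2*x*y + 2*y**2 + y - 1.
Note: deg(f) ≤ deg(F) = 2; strict inequality happens when F is divisible by Z (lost terms).


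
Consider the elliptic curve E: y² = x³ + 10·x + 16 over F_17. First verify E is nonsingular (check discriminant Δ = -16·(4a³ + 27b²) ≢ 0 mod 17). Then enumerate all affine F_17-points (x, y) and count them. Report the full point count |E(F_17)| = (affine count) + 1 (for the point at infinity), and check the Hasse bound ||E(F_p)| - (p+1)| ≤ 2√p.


Affine points = {(0, 4), (0, 13), (4, 1), (4, 16), (5, 2), (5, 15), (7, 2), (7, 15), (8, 8), (8, 9), (9, 6), (9, 11)}; affine count = 12; |E(F_17)| = 13.

Discriminant check: Δ ∝ 4a³ + 27b² = 4·10³ + 27·16² = 4·1000 + 27·256 ≡ 15 (mod 17). Nonzero ⇒ E is nonsingular.
For each x ∈ F_17, compute rhs = x³ + 10·x + 16 mod 17, then count y ∈ F_17 with y² ≡ rhs.
  x = 0: rhs = 16, matching y values: 4, 13 (2 points).
  x = 1: rhs = 10, matching y values: none (0 points).
  x = 2: rhs = 10, matching y values: none (0 points).
  x = 3: rhs = 5, matching y values: none (0 points).
  x = 4: rhs = 1, matching y values: 1, 16 (2 points).
  x = 5: rhs = 4, matching y values: 2, 15 (2 points).
  x = 6: rhs = 3, matching y values: none (0 points).
  x = 7: rhs = 4, matching y values: 2, 15 (2 points).
  x = 8: rhs = 13, matching y values: 8, 9 (2 points).
  x = 9: rhs = 2, matching y values: 6, 11 (2 points).
  x = 10: rhs = 11, matching y values: none (0 points).
  x = 11: rhs = 12, matching y values: none (0 points).
  x = 12: rhs = 11, matching y values: none (0 points).
  x = 13: rhs = 14, matching y values: none (0 points).
  x = 14: rhs = 10, matching y values: none (0 points).
  x = 15: rhs = 5, matching y values: none (0 points).
  x = 16: rhs = 5, matching y values: none (0 points).
Total affine count: 12.
Full point count |E(F_17)| = 12 + 1 = 13.
Hasse bound: |13 − (17+1)| = |-5| = 5 ≤ 2√17 ≈ 8.2462 ✓.


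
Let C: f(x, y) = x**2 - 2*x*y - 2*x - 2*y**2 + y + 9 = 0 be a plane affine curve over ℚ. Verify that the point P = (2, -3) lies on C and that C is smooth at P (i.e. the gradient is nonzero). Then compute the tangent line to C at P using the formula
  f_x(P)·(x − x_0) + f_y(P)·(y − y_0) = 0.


Tangent line at P: 8*x + 9*y + 11 = 0.

Step 1: f(2, -3) = 0, so P lies on C.
Step 2: partial derivatives
  f_x(x, y) = 2*x - 2*y - 2, f_y(x, y) = -2*x - 4*y + 1.
  f_x(P) = 8, f_y(P) = 9 (gradient nonzero, so P is smooth).
Step 3: tangent line at P: 8·(x − 2) + 9·(y − -3) = 0.
Expanding: 8*x + 9*y + 11 = 0.


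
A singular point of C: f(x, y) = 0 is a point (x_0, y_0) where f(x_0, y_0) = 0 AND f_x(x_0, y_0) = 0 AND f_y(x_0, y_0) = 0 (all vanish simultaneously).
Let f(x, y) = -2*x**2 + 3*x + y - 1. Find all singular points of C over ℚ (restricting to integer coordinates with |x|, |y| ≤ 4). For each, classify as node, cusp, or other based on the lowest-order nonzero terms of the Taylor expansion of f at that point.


No singular points in the scanned grid; C is smooth there.

Compute partial derivatives:
  f_x = 3 - 4*x.
  f_y = 1.
f_y = 1 is a nonzero constant, so f_y never vanishes: no point (x, y) can satisfy f = f_x = f_y = 0. In particular no (x, y) ∈ {−4, ..., 4}² is singular; the curve is smooth.


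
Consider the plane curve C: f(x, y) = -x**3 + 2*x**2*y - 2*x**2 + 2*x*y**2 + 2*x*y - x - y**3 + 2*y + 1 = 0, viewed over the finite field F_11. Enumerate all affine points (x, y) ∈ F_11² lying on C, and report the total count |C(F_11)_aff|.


Affine F_11-points: {(0, 4), (0, 8), (0, 10), (1, 4), (2, 1), (2, 7), (3, 8), (3, 10), (4, 0), (4, 9), (4, 10), (5, 4), (10, 1), (10, 2), (10, 6)}; count = 15.

For each of the 121 pairs (x, y) ∈ F_11², evaluate f(x, y) mod 11. Record the zeros.
  x = 0: [0↦1, 1↦2, 2↦8, 3↦2, 4↦0, 5↦7, 6↦6, 7↦2, 8↦0, 9↦5, 10↦0]  zeros at y ∈ {4, 8, 10}
  x = 1: [0↦8, 1↦4, 2↦9, 3↦6, 4↦0, 5↦7, 6↦10, 7↦3, 8↦2, 9↦1, 10↦5]  zeros at y ∈ {4}
  x = 2: [0↦5, 1↦0, 2↦8, 3↦1, 4↦6, 5↦6, 6↦6, 7↦0, 8↦4, 9↦1, 10↦7]  zeros at y ∈ {1, 7}
  x = 3: [0↦8, 1↦6, 2↦10, 3↦3, 4↦1, 5↦9, 6↦10, 7↦9, 8↦0, 9↦10, 10↦0]  zeros at y ∈ {8, 10}
  x = 4: [0↦0, 1↦5, 2↦9, 3↦6, 4↦1, 5↦10, 6↦5, 7↦2, 8↦6, 9↦0, 10↦0]  zeros at y ∈ {0, 9, 10}
  x = 5: [0↦8, 1↦2, 2↦10, 3↦4, 4↦0, 5↦3, 6↦7, 7↦6, 8↦5, 9↦9, 10↦1]  zeros at y ∈ {4}
  x = 6: [0↦4, 1↦2, 2↦7, 3↦2, 4↦3, 5↦4, 6↦10, 7↦4, 8↦2, 9↦9, 10↦8]  zeros at y ∈ ∅
  x = 7: [0↦4, 1↦10, 2↦5, 3↦5, 4↦4, 5↦7, 6↦8, 7↦1, 8↦2, 9↦5, 10↦4]  zeros at y ∈ ∅
  x = 8: [0↦2, 1↦9, 2↦9, 3↦7, 4↦8, 5↦6, 6↦6, 7↦2, 8↦10, 9↦2, 10↦5]  zeros at y ∈ ∅
  x = 9: [0↦3, 1↦4, 2↦2, 3↦2, 4↦9, 5↦6, 6↦9, 7↦1, 8↦9, 9↦5, 10↦5]  zeros at y ∈ ∅
  x = 10: [0↦1, 1↦0, 2↦0, 3↦6, 4↦1, 5↦1, 6↦0, 7↦3, 8↦4, 9↦8, 10↦9]  zeros at y ∈ {1, 2, 6}
Collecting zeros: affine points = {(0, 4), (0, 8), (0, 10), (1, 4), (2, 1), (2, 7), (3, 8), (3, 10), (4, 0), (4, 9), (4, 10), (5, 4), (10, 1), (10, 2), (10, 6)}.
Total count |C(F_11)_aff| = 15.


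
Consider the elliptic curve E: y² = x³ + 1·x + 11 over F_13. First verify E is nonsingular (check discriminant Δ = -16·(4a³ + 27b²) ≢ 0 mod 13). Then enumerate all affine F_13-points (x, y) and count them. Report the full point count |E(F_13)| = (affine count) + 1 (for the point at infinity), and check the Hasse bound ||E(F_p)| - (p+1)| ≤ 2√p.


Affine points = {(1, 0), (4, 1), (4, 12), (6, 5), (6, 8), (7, 6), (7, 7), (11, 1), (11, 12), (12, 3), (12, 10)}; affine count = 11; |E(F_13)| = 12.

Discriminant check: Δ ∝ 4a³ + 27b² = 4·1³ + 27·11² = 4·1 + 27·121 ≡ 8 (mod 13). Nonzero ⇒ E is nonsingular.
For each x ∈ F_13, compute rhs = x³ + 1·x + 11 mod 13, then count y ∈ F_13 with y² ≡ rhs.
  x = 0: rhs = 11, matching y values: none (0 points).
  x = 1: rhs = 0, matching y values: 0 (1 points).
  x = 2: rhs = 8, matching y values: none (0 points).
  x = 3: rhs = 2, matching y values: none (0 points).
  x = 4: rhs = 1, matching y values: 1, 12 (2 points).
  x = 5: rhs = 11, matching y values: none (0 points).
  x = 6: rhs = 12, matching y values: 5, 8 (2 points).
  x = 7: rhs = 10, matching y values: 6, 7 (2 points).
  x = 8: rhs = 11, matching y values: none (0 points).
  x = 9: rhs = 8, matching y values: none (0 points).
  x = 10: rhs = 7, matching y values: none (0 points).
  x = 11: rhs = 1, matching y values: 1, 12 (2 points).
  x = 12: rhs = 9, matching y values: 3, 10 (2 points).
Total affine count: 11.
Full point count |E(F_13)| = 11 + 1 = 12.
Hasse bound: |12 − (13+1)| = |-2| = 2 ≤ 2√13 ≈ 7.2111 ✓.


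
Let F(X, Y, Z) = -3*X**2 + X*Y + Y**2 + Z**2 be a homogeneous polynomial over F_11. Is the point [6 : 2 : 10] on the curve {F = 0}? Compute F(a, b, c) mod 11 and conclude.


F(6,2,10) ≡ 8 (mod 11); P is NOT on the curve.

Evaluate F(6, 2, 10) term-by-term (mod 11).
  -3*X**2 ↦ -3·36·1·1 = -108
  X*Y ↦ 1·6·2·1 = 12
  Y**2 ↦ 1·1·4·1 = 4
  Z**2 ↦ 1·1·1·100 = 100
Sum: F(6, 2, 10) = (-108) + (12) + (4) + (100) = 8.
Reducing mod 11: 8 ≡ 8 (mod 11).
Since F(a, b, c) ≡ 8 ≠ 0 (mod 11), P does NOT lie on the curve.


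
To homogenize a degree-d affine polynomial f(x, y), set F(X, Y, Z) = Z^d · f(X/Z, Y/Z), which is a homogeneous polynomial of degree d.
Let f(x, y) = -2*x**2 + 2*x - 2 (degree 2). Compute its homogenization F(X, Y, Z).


F(X, Y, Z) = -2*X**2 + 2*X*Z - 2*Z**2

deg(f) = 2.
Substitute x = X/Z, y = Y/Z into f, then multiply by Z^2.
  monomial -2·x^2·y^0 ↦ -2·X^2·Y^0·Z^0.
  monomial 2·x^1·y^0 ↦ 2·X^1·Y^0·Z^1.
  monomial -2·x^0·y^0 ↦ -2·X^0·Y^0·Z^2.
Collecting: F(X, Y, Z) = -2*X**2 + 2*X*Z - 2*Z**2.


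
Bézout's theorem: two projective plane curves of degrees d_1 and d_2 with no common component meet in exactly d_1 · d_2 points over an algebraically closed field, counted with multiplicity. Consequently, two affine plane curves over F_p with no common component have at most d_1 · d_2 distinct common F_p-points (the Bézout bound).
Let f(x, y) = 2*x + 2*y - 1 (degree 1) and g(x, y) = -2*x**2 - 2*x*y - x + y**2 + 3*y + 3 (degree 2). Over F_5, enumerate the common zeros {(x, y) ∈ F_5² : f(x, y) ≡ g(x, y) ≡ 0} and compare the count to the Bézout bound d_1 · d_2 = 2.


Common zeros: ∅; count = 0; Bézout bound = 2.

deg(f) = 1, deg(g) = 2, so Bézout bound = 2.
Scan x ∈ F_5. For each x, list the y ∈ F_5 with f(x, y) ≡ 0 and those with g(x, y) ≡ 0 (mod 5); the common zeros in that column are the intersection.
  x = 0: f ≡ 0 at y ∈ {3}; g ≡ 0 at y ∈ ∅; common: ∅.
  x = 1: f ≡ 0 at y ∈ {2}; g ≡ 0 at y ∈ {0, 4}; common: ∅.
  x = 2: f ≡ 0 at y ∈ {1}; g ≡ 0 at y ∈ {2, 4}; common: ∅.
  x = 3: f ≡ 0 at y ∈ {0}; g ≡ 0 at y ∈ {1, 2}; common: ∅.
  x = 4: f ≡ 0 at y ∈ {4}; g ≡ 0 at y ∈ ∅; common: ∅.
Collecting: common zeros = ∅, so the count is 0.
Comparison with the Bézout bound: 0 ≤ 2 = deg(f)·deg(g), as expected for curves with no common component (the affine F_5-count falls short of the bound because intersections may lie at infinity, over extension fields, or carry multiplicity).


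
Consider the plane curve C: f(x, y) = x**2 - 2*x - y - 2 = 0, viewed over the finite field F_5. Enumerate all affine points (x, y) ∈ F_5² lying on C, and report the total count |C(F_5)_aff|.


Affine F_5-points: {(0, 3), (1, 2), (2, 3), (3, 1), (4, 1)}; count = 5.

For each of the 25 pairs (x, y) ∈ F_5², evaluate f(x, y) mod 5. Record the zeros.
  x = 0: [0↦3, 1↦2, 2↦1, 3↦0, 4↦4]  zeros at y ∈ {3}
  x = 1: [0↦2, 1↦1, 2↦0, 3↦4, 4↦3]  zeros at y ∈ {2}
  x = 2: [0↦3, 1↦2, 2↦1, 3↦0, 4↦4]  zeros at y ∈ {3}
  x = 3: [0↦1, 1↦0, 2↦4, 3↦3, 4↦2]  zeros at y ∈ {1}
  x = 4: [0↦1, 1↦0, 2↦4, 3↦3, 4↦2]  zeros at y ∈ {1}
Collecting zeros: affine points = {(0, 3), (1, 2), (2, 3), (3, 1), (4, 1)}.
Total count |C(F_5)_aff| = 5.


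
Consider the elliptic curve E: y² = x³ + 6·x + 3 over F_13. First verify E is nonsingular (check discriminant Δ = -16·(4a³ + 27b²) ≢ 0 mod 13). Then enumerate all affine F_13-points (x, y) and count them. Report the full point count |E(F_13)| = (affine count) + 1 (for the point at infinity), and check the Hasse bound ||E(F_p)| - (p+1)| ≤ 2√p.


Affine points = {(0, 4), (0, 9), (1, 6), (1, 7), (2, 6), (2, 7), (3, 3), (3, 10), (4, 0), (8, 2), (8, 11), (10, 6), (10, 7), (11, 3), (11, 10), (12, 3), (12, 10)}; affine count = 17; |E(F_13)| = 18.

Discriminant check: Δ ∝ 4a³ + 27b² = 4·6³ + 27·3² = 4·216 + 27·9 ≡ 2 (mod 13). Nonzero ⇒ E is nonsingular.
For each x ∈ F_13, compute rhs = x³ + 6·x + 3 mod 13, then count y ∈ F_13 with y² ≡ rhs.
  x = 0: rhs = 3, matching y values: 4, 9 (2 points).
  x = 1: rhs = 10, matching y values: 6, 7 (2 points).
  x = 2: rhs = 10, matching y values: 6, 7 (2 points).
  x = 3: rhs = 9, matching y values: 3, 10 (2 points).
  x = 4: rhs = 0, matching y values: 0 (1 points).
  x = 5: rhs = 2, matching y values: none (0 points).
  x = 6: rhs = 8, matching y values: none (0 points).
  x = 7: rhs = 11, matching y values: none (0 points).
  x = 8: rhs = 4, matching y values: 2, 11 (2 points).
  x = 9: rhs = 6, matching y values: none (0 points).
  x = 10: rhs = 10, matching y values: 6, 7 (2 points).
  x = 11: rhs = 9, matching y values: 3, 10 (2 points).
  x = 12: rhs = 9, matching y values: 3, 10 (2 points).
Total affine count: 17.
Full point count |E(F_13)| = 17 + 1 = 18.
Hasse bound: |18 − (13+1)| = |4| = 4 ≤ 2√13 ≈ 7.2111 ✓.


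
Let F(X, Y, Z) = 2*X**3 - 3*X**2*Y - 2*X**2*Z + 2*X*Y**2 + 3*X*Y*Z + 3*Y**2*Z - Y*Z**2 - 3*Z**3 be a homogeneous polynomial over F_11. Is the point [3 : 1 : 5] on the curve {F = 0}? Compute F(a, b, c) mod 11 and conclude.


F(3,1,5) ≡ 10 (mod 11); P is NOT on the curve.

Evaluate F(3, 1, 5) term-by-term (mod 11).
  2*X**3 ↦ 2·27·1·1 = 54
  -3*X**2*Y ↦ -3·9·1·1 = -27
  -2*X**2*Z ↦ -2·9·1·5 = -90
  2*X*Y**2 ↦ 2·3·1·1 = 6
  3*X*Y*Z ↦ 3·3·1·5 = 45
  3*Y**2*Z ↦ 3·1·1·5 = 15
  -Y*Z**2 ↦ -1·1·1·25 = -25
  -3*Z**3 ↦ -3·1·1·125 = -375
Sum: F(3, 1, 5) = (54) + (-27) + (-90) + (6) + (45) + (15) + (-25) + (-375) = -397.
Reducing mod 11: -397 ≡ 10 (mod 11).
Since F(a, b, c) ≡ 10 ≠ 0 (mod 11), P does NOT lie on the curve.


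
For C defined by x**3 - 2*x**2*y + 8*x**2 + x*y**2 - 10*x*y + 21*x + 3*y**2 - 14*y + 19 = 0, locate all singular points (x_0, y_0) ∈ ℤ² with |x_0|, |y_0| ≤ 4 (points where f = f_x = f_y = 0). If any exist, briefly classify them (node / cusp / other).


Singular points: {(-2, 1)}; classification: cusp.

Compute partial derivatives:
  f_x = 3*x**2 - 4*x*y + 16*x + y**2 - 10*y + 21.
  f_y = -2*x**2 + 2*x*y - 10*x + 6*y - 14.
Scan x_0 ∈ {−4, ..., 4}. For each x_0, f_y(x_0, y) is a polynomial in y; find its integer roots y ∈ {−4, ..., 4}, then test f_x and f at those candidates.
  x = -4: f_y(-4, y) = -2*y - 6; vanishes at y ∈ {-3}. (-4, -3): f_x = -4 ≠ 0.
  x = -3: f_y(-3, y) = -2; no integer root y with |y| ≤ 4.
  x = -2: f_y(-2, y) = 2*y - 2; vanishes at y ∈ {1}. (-2, 1): f_x = 0, f = 0 — SINGULAR.
  x = -1: f_y(-1, y) = 4*y - 6; no integer root y with |y| ≤ 4.
  x = 0: f_y(0, y) = 6*y - 14; no integer root y with |y| ≤ 4.
  x = 1: f_y(1, y) = 8*y - 26; no integer root y with |y| ≤ 4.
  x = 2: f_y(2, y) = 10*y - 42; no integer root y with |y| ≤ 4.
  x = 3: f_y(3, y) = 12*y - 62; no integer root y with |y| ≤ 4.
  x = 4: f_y(4, y) = 14*y - 86; no integer root y with |y| ≤ 4.
Only singular point on the grid: (-2, 1).
Classify: substitute x = -2 + u, y = 1 + v and expand: f = u**3 - 2*u**2*v + u*v**2 + v**2.
No constant or linear terms (consistent with a singular point). Quadratic part: v**2. Cubic part: u**3 - 2*u**2*v + u*v**2.
The quadratic part v**2 is a perfect square, so there is a single (double) tangent line v = 0, i.e. y = 1. Restricting the cubic part to that line (v = 0) leaves u**3 ≠ 0, so f is not divisible by v and the branch is v² ≈ -u**3 to lowest order — this is a cusp.
Classification: cusp.


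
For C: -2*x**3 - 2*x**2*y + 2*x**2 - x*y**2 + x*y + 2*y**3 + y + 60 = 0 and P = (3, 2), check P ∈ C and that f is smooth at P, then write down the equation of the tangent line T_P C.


Tangent line at P: -68*x - 2*y + 208 = 0.

Step 1: f(3, 2) = 0, so P lies on C.
Step 2: partial derivatives
  f_x(x, y) = -6*x**2 - 4*x*y + 4*x - y**2 + y, f_y(x, y) = -2*x**2 - 2*x*y + x + 6*y**2 + 1.
  f_x(P) = -68, f_y(P) = -2 (gradient nonzero, so P is smooth).
Step 3: tangent line at P: -68·(x − 3) + -2·(y − 2) = 0.
Expanding: -68*x - 2*y + 208 = 0.


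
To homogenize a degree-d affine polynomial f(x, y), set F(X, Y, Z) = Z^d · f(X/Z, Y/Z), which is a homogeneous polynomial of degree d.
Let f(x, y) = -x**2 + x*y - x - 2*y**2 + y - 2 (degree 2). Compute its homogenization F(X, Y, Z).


F(X, Y, Z) = -X**2 + X*Y - X*Z - 2*Y**2 + Y*Z - 2*Z**2

deg(f) = 2.
Substitute x = X/Z, y = Y/Z into f, then multiply by Z^2.
  monomial -1·x^2·y^0 ↦ -1·X^2·Y^0·Z^0.
  monomial 1·x^1·y^1 ↦ 1·X^1·Y^1·Z^0.
  monomial -1·x^1·y^0 ↦ -1·X^1·Y^0·Z^1.
  monomial -2·x^0·y^2 ↦ -2·X^0·Y^2·Z^0.
  monomial 1·x^0·y^1 ↦ 1·X^0·Y^1·Z^1.
  monomial -2·x^0·y^0 ↦ -2·X^0·Y^0·Z^2.
Collecting: F(X, Y, Z) = -X**2 + X*Y - X*Z - 2*Y**2 + Y*Z - 2*Z**2.


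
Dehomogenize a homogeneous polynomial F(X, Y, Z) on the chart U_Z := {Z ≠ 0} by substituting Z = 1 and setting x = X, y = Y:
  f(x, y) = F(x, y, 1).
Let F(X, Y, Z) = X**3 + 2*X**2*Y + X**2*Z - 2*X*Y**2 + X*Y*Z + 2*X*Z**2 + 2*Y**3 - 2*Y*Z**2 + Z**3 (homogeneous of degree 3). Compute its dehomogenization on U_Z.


f(x, y) = x**3 + 2*x**2*y + x**2 - 2*x*y**2 + x*y + 2*x + 2*y**3 - 2*y + 1

On U_Z we set Z = 1. Each monomial c·X^i·Y^j·Z^k in F becomes c·x^i·y^j·1^k = c·x^i·y^j.
Substituting Z = 1: F(X, Y, 1) = x**3 + 2*x**2*y + x**2 - 2*x*y**2 + x*y + 2*x + 2*y**3 - 2*y + 1.
Note: deg(f) ≤ deg(F) = 3; strict inequality happens when F is divisible by Z (lost terms).


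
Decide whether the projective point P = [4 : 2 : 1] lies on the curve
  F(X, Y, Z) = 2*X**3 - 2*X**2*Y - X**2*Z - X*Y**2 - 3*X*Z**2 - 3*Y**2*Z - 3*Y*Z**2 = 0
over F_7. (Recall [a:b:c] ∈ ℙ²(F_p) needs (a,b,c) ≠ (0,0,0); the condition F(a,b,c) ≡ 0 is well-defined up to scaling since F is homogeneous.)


F(4,2,1) ≡ 2 (mod 7); P is NOT on the curve.

Evaluate F(4, 2, 1) term-by-term (mod 7).
  2*X**3 ↦ 2·64·1·1 = 128
  -2*X**2*Y ↦ -2·16·2·1 = -64
  -X**2*Z ↦ -1·16·1·1 = -16
  -X*Y**2 ↦ -1·4·4·1 = -16
  -3*X*Z**2 ↦ -3·4·1·1 = -12
  -3*Y**2*Z ↦ -3·1·4·1 = -12
  -3*Y*Z**2 ↦ -3·1·2·1 = -6
Sum: F(4, 2, 1) = (128) + (-64) + (-16) + (-16) + (-12) + (-12) + (-6) = 2.
Reducing mod 7: 2 ≡ 2 (mod 7).
Since F(a, b, c) ≡ 2 ≠ 0 (mod 7), P does NOT lie on the curve.


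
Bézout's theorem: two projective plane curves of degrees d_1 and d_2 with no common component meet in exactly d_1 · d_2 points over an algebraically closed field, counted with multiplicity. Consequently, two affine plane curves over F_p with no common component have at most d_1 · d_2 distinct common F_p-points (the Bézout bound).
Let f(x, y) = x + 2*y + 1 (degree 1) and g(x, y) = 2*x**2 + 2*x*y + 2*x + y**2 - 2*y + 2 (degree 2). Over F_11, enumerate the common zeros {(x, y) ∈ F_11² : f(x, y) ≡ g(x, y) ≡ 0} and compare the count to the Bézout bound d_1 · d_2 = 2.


Common zeros: {(3, 9), (6, 2)}; count = 2; Bézout bound = 2.

deg(f) = 1, deg(g) = 2, so Bézout bound = 2.
Scan x ∈ F_11. For each x, list the y ∈ F_11 with f(x, y) ≡ 0 and those with g(x, y) ≡ 0 (mod 11); the common zeros in that column are the intersection.
  x = 0: f ≡ 0 at y ∈ {5}; g ≡ 0 at y ∈ ∅; common: ∅.
  x = 1: f ≡ 0 at y ∈ {10}; g ≡ 0 at y ∈ {4, 7}; common: ∅.
  x = 2: f ≡ 0 at y ∈ {4}; g ≡ 0 at y ∈ {2, 7}; common: ∅.
  x = 3: f ≡ 0 at y ∈ {9}; g ≡ 0 at y ∈ {9}; common: {9}.
  x = 4: f ≡ 0 at y ∈ {3}; g ≡ 0 at y ∈ {8}; common: ∅.
  x = 5: f ≡ 0 at y ∈ {8}; g ≡ 0 at y ∈ {4, 10}; common: ∅.
  x = 6: f ≡ 0 at y ∈ {2}; g ≡ 0 at y ∈ {2, 10}; common: {2}.
  x = 7: f ≡ 0 at y ∈ {7}; g ≡ 0 at y ∈ ∅; common: ∅.
  x = 8: f ≡ 0 at y ∈ {1}; g ≡ 0 at y ∈ ∅; common: ∅.
  x = 9: f ≡ 0 at y ∈ {6}; g ≡ 0 at y ∈ {8, 9}; common: ∅.
  x = 10: f ≡ 0 at y ∈ {0}; g ≡ 0 at y ∈ ∅; common: ∅.
Collecting: common zeros = {(3, 9), (6, 2)}, so the count is 2.
Comparison with the Bézout bound: 2 ≤ 2 = deg(f)·deg(g), as expected for curves with no common component (the bound is attained).


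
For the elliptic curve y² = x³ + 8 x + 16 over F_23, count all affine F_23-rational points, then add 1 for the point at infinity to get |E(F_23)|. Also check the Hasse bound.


Affine points = {(0, 4), (0, 19), (1, 5), (1, 18), (6, 2), (6, 21), (7, 1), (7, 22), (9, 9), (9, 14), (11, 3), (11, 20), (12, 0), (16, 10), (16, 13), (18, 9), (18, 14), (19, 9), (19, 14)}; affine count = 19; |E(F_23)| = 20.

Discriminant check: Δ ∝ 4a³ + 27b² = 4·8³ + 27·16² = 4·512 + 27·256 ≡ 13 (mod 23). Nonzero ⇒ E is nonsingular.
For each x ∈ F_23, compute rhs = x³ + 8·x + 16 mod 23, then count y ∈ F_23 with y² ≡ rhs.
  x = 0: rhs = 16, matching y values: 4, 19 (2 points).
  x = 1: rhs = 2, matching y values: 5, 18 (2 points).
  x = 2: rhs = 17, matching y values: none (0 points).
  x = 3: rhs = 21, matching y values: none (0 points).
  x = 4: rhs = 20, matching y values: none (0 points).
  x = 5: rhs = 20, matching y values: none (0 points).
  x = 6: rhs = 4, matching y values: 2, 21 (2 points).
  x = 7: rhs = 1, matching y values: 1, 22 (2 points).
  x = 8: rhs = 17, matching y values: none (0 points).
  x = 9: rhs = 12, matching y values: 9, 14 (2 points).
  x = 10: rhs = 15, matching y values: none (0 points).
  x = 11: rhs = 9, matching y values: 3, 20 (2 points).
  x = 12: rhs = 0, matching y values: 0 (1 points).
  x = 13: rhs = 17, matching y values: none (0 points).
  x = 14: rhs = 20, matching y values: none (0 points).
  x = 15: rhs = 15, matching y values: none (0 points).
  x = 16: rhs = 8, matching y values: 10, 13 (2 points).
  x = 17: rhs = 5, matching y values: none (0 points).
  x = 18: rhs = 12, matching y values: 9, 14 (2 points).
  x = 19: rhs = 12, matching y values: 9, 14 (2 points).
  x = 20: rhs = 11, matching y values: none (0 points).
  x = 21: rhs = 15, matching y values: none (0 points).
  x = 22: rhs = 7, matching y values: none (0 points).
Total affine count: 19.
Full point count |E(F_23)| = 19 + 1 = 20.
Hasse bound: |20 − (23+1)| = |-4| = 4 ≤ 2√23 ≈ 9.5917 ✓.


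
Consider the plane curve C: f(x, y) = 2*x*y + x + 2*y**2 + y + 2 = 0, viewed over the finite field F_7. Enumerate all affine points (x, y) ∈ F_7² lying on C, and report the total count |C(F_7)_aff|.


Affine F_7-points: {(2, 4), (3, 1), (3, 6), (5, 0), (5, 5), (6, 2)}; count = 6.

For each of the 49 pairs (x, y) ∈ F_7², evaluate f(x, y) mod 7. Record the zeros.
  x = 0: [0↦2, 1↦5, 2↦5, 3↦2, 4↦3, 5↦1, 6↦3]  zeros at y ∈ ∅
  x = 1: [0↦3, 1↦1, 2↦3, 3↦2, 4↦5, 5↦5, 6↦2]  zeros at y ∈ ∅
  x = 2: [0↦4, 1↦4, 2↦1, 3↦2, 4↦0, 5↦2, 6↦1]  zeros at y ∈ {4}
  x = 3: [0↦5, 1↦0, 2↦6, 3↦2, 4↦2, 5↦6, 6↦0]  zeros at y ∈ {1, 6}
  x = 4: [0↦6, 1↦3, 2↦4, 3↦2, 4↦4, 5↦3, 6↦6]  zeros at y ∈ ∅
  x = 5: [0↦0, 1↦6, 2↦2, 3↦2, 4↦6, 5↦0, 6↦5]  zeros at y ∈ {0, 5}
  x = 6: [0↦1, 1↦2, 2↦0, 3↦2, 4↦1, 5↦4, 6↦4]  zeros at y ∈ {2}
Collecting zeros: affine points = {(2, 4), (3, 1), (3, 6), (5, 0), (5, 5), (6, 2)}.
Total count |C(F_7)_aff| = 6.


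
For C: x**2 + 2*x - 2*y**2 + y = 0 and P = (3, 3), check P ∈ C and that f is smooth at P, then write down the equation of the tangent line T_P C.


Tangent line at P: 8*x - 11*y + 9 = 0.

Step 1: f(3, 3) = 0, so P lies on C.
Step 2: partial derivatives
  f_x(x, y) = 2*x + 2, f_y(x, y) = 1 - 4*y.
  f_x(P) = 8, f_y(P) = -11 (gradient nonzero, so P is smooth).
Step 3: tangent line at P: 8·(x − 3) + -11·(y − 3) = 0.
Expanding: 8*x - 11*y + 9 = 0.


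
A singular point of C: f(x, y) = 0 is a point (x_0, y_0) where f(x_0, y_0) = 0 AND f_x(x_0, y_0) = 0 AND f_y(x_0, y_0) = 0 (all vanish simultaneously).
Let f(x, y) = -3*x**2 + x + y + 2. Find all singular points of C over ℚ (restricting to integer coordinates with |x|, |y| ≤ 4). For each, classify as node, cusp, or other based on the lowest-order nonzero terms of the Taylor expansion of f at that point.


No singular points in the scanned grid; C is smooth there.

Compute partial derivatives:
  f_x = 1 - 6*x.
  f_y = 1.
f_y = 1 is a nonzero constant, so f_y never vanishes: no point (x, y) can satisfy f = f_x = f_y = 0. In particular no (x, y) ∈ {−4, ..., 4}² is singular; the curve is smooth.


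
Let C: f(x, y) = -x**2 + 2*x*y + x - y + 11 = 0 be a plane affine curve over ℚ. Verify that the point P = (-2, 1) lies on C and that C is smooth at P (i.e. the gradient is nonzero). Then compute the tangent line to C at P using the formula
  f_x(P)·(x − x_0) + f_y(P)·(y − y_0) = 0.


Tangent line at P: 7*x - 5*y + 19 = 0.

Step 1: f(-2, 1) = 0, so P lies on C.
Step 2: partial derivatives
  f_x(x, y) = -2*x + 2*y + 1, f_y(x, y) = 2*x - 1.
  f_x(P) = 7, f_y(P) = -5 (gradient nonzero, so P is smooth).
Step 3: tangent line at P: 7·(x − -2) + -5·(y − 1) = 0.
Expanding: 7*x - 5*y + 19 = 0.


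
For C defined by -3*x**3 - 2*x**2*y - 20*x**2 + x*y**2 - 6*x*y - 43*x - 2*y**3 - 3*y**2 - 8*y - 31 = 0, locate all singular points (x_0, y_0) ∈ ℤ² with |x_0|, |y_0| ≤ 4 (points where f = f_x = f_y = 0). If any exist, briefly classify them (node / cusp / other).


Singular points: {(-2, -1)}; classification: cusp.

Compute partial derivatives:
  f_x = -9*x**2 - 4*x*y - 40*x + y**2 - 6*y - 43.
  f_y = -2*x**2 + 2*x*y - 6*x - 6*y**2 - 6*y - 8.
Scan x_0 ∈ {−4, ..., 4}. For each x_0, f_y(x_0, y) is a polynomial in y; find its integer roots y ∈ {−4, ..., 4}, then test f_x and f at those candidates.
  x = -4: f_y(-4, y) = -6*y**2 - 14*y - 16; no integer root y with |y| ≤ 4.
  x = -3: f_y(-3, y) = -6*y**2 - 12*y - 8; no integer root y with |y| ≤ 4.
  x = -2: f_y(-2, y) = -6*y**2 - 10*y - 4; vanishes at y ∈ {-1}. (-2, -1): f_x = 0, f = 0 — SINGULAR.
  x = -1: f_y(-1, y) = -6*y**2 - 8*y - 4; no integer root y with |y| ≤ 4.
  x = 0: f_y(0, y) = -6*y**2 - 6*y - 8; no integer root y with |y| ≤ 4.
  x = 1: f_y(1, y) = -6*y**2 - 4*y - 16; no integer root y with |y| ≤ 4.
  x = 2: f_y(2, y) = -6*y**2 - 2*y - 28; no integer root y with |y| ≤ 4.
  x = 3: f_y(3, y) = -6*y**2 - 44; no integer root y with |y| ≤ 4.
  x = 4: f_y(4, y) = -6*y**2 + 2*y - 64; no integer root y with |y| ≤ 4.
Only singular point on the grid: (-2, -1).
Classify: substitute x = -2 + u, y = -1 + v and expand: f = -3*u**3 - 2*u**2*v + u*v**2 - 2*v**3 + v**2.
No constant or linear terms (consistent with a singular point). Quadratic part: v**2. Cubic part: -3*u**3 - 2*u**2*v + u*v**2 - 2*v**3.
The quadratic part v**2 is a perfect square, so there is a single (double) tangent line v = 0, i.e. y = -1. Restricting the cubic part to that line (v = 0) leaves -3*u**3 ≠ 0, so f is not divisible by v and the branch is v² ≈ 3*u**3 to lowest order — this is a cusp.
Classification: cusp.


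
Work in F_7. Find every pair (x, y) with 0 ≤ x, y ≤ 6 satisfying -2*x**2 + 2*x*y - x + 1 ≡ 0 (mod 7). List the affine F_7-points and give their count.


Affine F_7-points: {(1, 1), (2, 4), (3, 1), (4, 0), (5, 4), (6, 0)}; count = 6.

For each of the 49 pairs (x, y) ∈ F_7², evaluate f(x, y) mod 7. Record the zeros.
  x = 0: [0↦1, 1↦1, 2↦1, 3↦1, 4↦1, 5↦1, 6↦1]  zeros at y ∈ ∅
  x = 1: [0↦5, 1↦0, 2↦2, 3↦4, 4↦6, 5↦1, 6↦3]  zeros at y ∈ {1}
  x = 2: [0↦5, 1↦2, 2↦6, 3↦3, 4↦0, 5↦4, 6↦1]  zeros at y ∈ {4}
  x = 3: [0↦1, 1↦0, 2↦6, 3↦5, 4↦4, 5↦3, 6↦2]  zeros at y ∈ {1}
  x = 4: [0↦0, 1↦1, 2↦2, 3↦3, 4↦4, 5↦5, 6↦6]  zeros at y ∈ {0}
  x = 5: [0↦2, 1↦5, 2↦1, 3↦4, 4↦0, 5↦3, 6↦6]  zeros at y ∈ {4}
  x = 6: [0↦0, 1↦5, 2↦3, 3↦1, 4↦6, 5↦4, 6↦2]  zeros at y ∈ {0}
Collecting zeros: affine points = {(1, 1), (2, 4), (3, 1), (4, 0), (5, 4), (6, 0)}.
Total count |C(F_7)_aff| = 6.


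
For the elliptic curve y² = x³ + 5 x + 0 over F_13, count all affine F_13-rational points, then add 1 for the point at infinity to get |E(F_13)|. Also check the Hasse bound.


Affine points = {(0, 0), (3, 4), (3, 9), (6, 5), (6, 8), (7, 1), (7, 12), (10, 6), (10, 7)}; affine count = 9; |E(F_13)| = 10.

Discriminant check: Δ ∝ 4a³ + 27b² = 4·5³ + 27·0² = 4·125 + 27·0 ≡ 6 (mod 13). Nonzero ⇒ E is nonsingular.
For each x ∈ F_13, compute rhs = x³ + 5·x + 0 mod 13, then count y ∈ F_13 with y² ≡ rhs.
  x = 0: rhs = 0, matching y values: 0 (1 points).
  x = 1: rhs = 6, matching y values: none (0 points).
  x = 2: rhs = 5, matching y values: none (0 points).
  x = 3: rhs = 3, matching y values: 4, 9 (2 points).
  x = 4: rhs = 6, matching y values: none (0 points).
  x = 5: rhs = 7, matching y values: none (0 points).
  x = 6: rhs = 12, matching y values: 5, 8 (2 points).
  x = 7: rhs = 1, matching y values: 1, 12 (2 points).
  x = 8: rhs = 6, matching y values: none (0 points).
  x = 9: rhs = 7, matching y values: none (0 points).
  x = 10: rhs = 10, matching y values: 6, 7 (2 points).
  x = 11: rhs = 8, matching y values: none (0 points).
  x = 12: rhs = 7, matching y values: none (0 points).
Total affine count: 9.
Full point count |E(F_13)| = 9 + 1 = 10.
Hasse bound: |10 − (13+1)| = |-4| = 4 ≤ 2√13 ≈ 7.2111 ✓.


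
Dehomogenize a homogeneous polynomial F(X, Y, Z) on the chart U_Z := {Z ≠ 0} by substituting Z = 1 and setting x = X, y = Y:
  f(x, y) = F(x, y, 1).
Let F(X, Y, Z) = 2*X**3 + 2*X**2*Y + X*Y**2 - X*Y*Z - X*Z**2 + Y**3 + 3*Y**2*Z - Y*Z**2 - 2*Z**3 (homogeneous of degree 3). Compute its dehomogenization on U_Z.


f(x, y) = 2*x**3 + 2*x**2*y + x*y**2 - x*y - x + y**3 + 3*y**2 - y - 2

On U_Z we set Z = 1. Each monomial c·X^i·Y^j·Z^k in F becomes c·x^i·y^j·1^k = c·x^i·y^j.
Substituting Z = 1: F(X, Y, 1) = 2*x**3 + 2*x**2*y + x*y**2 - x*y - x + y**3 + 3*y**2 - y - 2.
Note: deg(f) ≤ deg(F) = 3; strict inequality happens when F is divisible by Z (lost terms).


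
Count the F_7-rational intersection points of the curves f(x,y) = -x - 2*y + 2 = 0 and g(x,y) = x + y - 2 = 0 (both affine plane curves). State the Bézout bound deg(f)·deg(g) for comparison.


Common zeros: {(2, 0)}; count = 1; Bézout bound = 1.

deg(f) = 1, deg(g) = 1, so Bézout bound = 1.
Scan x ∈ F_7. For each x, list the y ∈ F_7 with f(x, y) ≡ 0 and those with g(x, y) ≡ 0 (mod 7); the common zeros in that column are the intersection.
  x = 0: f ≡ 0 at y ∈ {1}; g ≡ 0 at y ∈ {2}; common: ∅.
  x = 1: f ≡ 0 at y ∈ {4}; g ≡ 0 at y ∈ {1}; common: ∅.
  x = 2: f ≡ 0 at y ∈ {0}; g ≡ 0 at y ∈ {0}; common: {0}.
  x = 3: f ≡ 0 at y ∈ {3}; g ≡ 0 at y ∈ {6}; common: ∅.
  x = 4: f ≡ 0 at y ∈ {6}; g ≡ 0 at y ∈ {5}; common: ∅.
  x = 5: f ≡ 0 at y ∈ {2}; g ≡ 0 at y ∈ {4}; common: ∅.
  x = 6: f ≡ 0 at y ∈ {5}; g ≡ 0 at y ∈ {3}; common: ∅.
Collecting: common zeros = {(2, 0)}, so the count is 1.
Comparison with the Bézout bound: 1 ≤ 1 = deg(f)·deg(g), as expected for curves with no common component (the bound is attained).


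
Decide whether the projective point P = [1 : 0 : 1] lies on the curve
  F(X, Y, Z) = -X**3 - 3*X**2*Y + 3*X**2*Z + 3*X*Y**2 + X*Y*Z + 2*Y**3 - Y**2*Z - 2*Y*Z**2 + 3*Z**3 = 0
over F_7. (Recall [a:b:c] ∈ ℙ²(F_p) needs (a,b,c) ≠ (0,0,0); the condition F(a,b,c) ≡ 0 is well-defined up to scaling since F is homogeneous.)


F(1,0,1) ≡ 5 (mod 7); P is NOT on the curve.

Evaluate F(1, 0, 1) term-by-term (mod 7).
  -X**3 ↦ -1·1·1·1 = -1
  -3*X**2*Y ↦ -3·1·0·1 = 0
  3*X**2*Z ↦ 3·1·1·1 = 3
  3*X*Y**2 ↦ 3·1·0·1 = 0
  X*Y*Z ↦ 1·1·0·1 = 0
  2*Y**3 ↦ 2·1·0·1 = 0
  -Y**2*Z ↦ -1·1·0·1 = 0
  -2*Y*Z**2 ↦ -2·1·0·1 = 0
  3*Z**3 ↦ 3·1·1·1 = 3
Sum: F(1, 0, 1) = (-1) + (0) + (3) + (0) + (0) + (0) + (0) + (0) + (3) = 5.
Reducing mod 7: 5 ≡ 5 (mod 7).
Since F(a, b, c) ≡ 5 ≠ 0 (mod 7), P does NOT lie on the curve.


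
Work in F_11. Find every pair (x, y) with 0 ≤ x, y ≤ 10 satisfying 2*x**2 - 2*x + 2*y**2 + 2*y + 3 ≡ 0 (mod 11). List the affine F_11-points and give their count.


Affine F_11-points: {(2, 1), (2, 9), (3, 4), (3, 6), (5, 2), (5, 8), (7, 2), (7, 8), (9, 4), (9, 6), (10, 1), (10, 9)}; count = 12.

For each of the 121 pairs (x, y) ∈ F_11², evaluate f(x, y) mod 11. Record the zeros.
  x = 0: [0↦3, 1↦7, 2↦4, 3↦5, 4↦10, 5↦8, 6↦10, 7↦5, 8↦4, 9↦7, 10↦3]  zeros at y ∈ ∅
  x = 1: [0↦3, 1↦7, 2↦4, 3↦5, 4↦10, 5↦8, 6↦10, 7↦5, 8↦4, 9↦7, 10↦3]  zeros at y ∈ ∅
  x = 2: [0↦7, 1↦0, 2↦8, 3↦9, 4↦3, 5↦1, 6↦3, 7↦9, 8↦8, 9↦0, 10↦7]  zeros at y ∈ {1, 9}
  x = 3: [0↦4, 1↦8, 2↦5, 3↦6, 4↦0, 5↦9, 6↦0, 7↦6, 8↦5, 9↦8, 10↦4]  zeros at y ∈ {4, 6}
  x = 4: [0↦5, 1↦9, 2↦6, 3↦7, 4↦1, 5↦10, 6↦1, 7↦7, 8↦6, 9↦9, 10↦5]  zeros at y ∈ ∅
  x = 5: [0↦10, 1↦3, 2↦0, 3↦1, 4↦6, 5↦4, 6↦6, 7↦1, 8↦0, 9↦3, 10↦10]  zeros at y ∈ {2, 8}
  x = 6: [0↦8, 1↦1, 2↦9, 3↦10, 4↦4, 5↦2, 6↦4, 7↦10, 8↦9, 9↦1, 10↦8]  zeros at y ∈ ∅
  x = 7: [0↦10, 1↦3, 2↦0, 3↦1, 4↦6, 5↦4, 6↦6, 7↦1, 8↦0, 9↦3, 10↦10]  zeros at y ∈ {2, 8}
  x = 8: [0↦5, 1↦9, 2↦6, 3↦7, 4↦1, 5↦10, 6↦1, 7↦7, 8↦6, 9↦9, 10↦5]  zeros at y ∈ ∅
  x = 9: [0↦4, 1↦8, 2↦5, 3↦6, 4↦0, 5↦9, 6↦0, 7↦6, 8↦5, 9↦8, 10↦4]  zeros at y ∈ {4, 6}
  x = 10: [0↦7, 1↦0, 2↦8, 3↦9, 4↦3, 5↦1, 6↦3, 7↦9, 8↦8, 9↦0, 10↦7]  zeros at y ∈ {1, 9}
Collecting zeros: affine points = {(2, 1), (2, 9), (3, 4), (3, 6), (5, 2), (5, 8), (7, 2), (7, 8), (9, 4), (9, 6), (10, 1), (10, 9)}.
Total count |C(F_11)_aff| = 12.


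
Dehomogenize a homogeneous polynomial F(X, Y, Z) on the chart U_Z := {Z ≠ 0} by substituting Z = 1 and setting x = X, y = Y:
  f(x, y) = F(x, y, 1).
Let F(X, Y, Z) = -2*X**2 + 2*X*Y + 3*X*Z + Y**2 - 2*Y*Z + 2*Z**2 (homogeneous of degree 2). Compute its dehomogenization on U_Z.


f(x, y) = -2*x**2 + 2*x*y + 3*x + y**2 - 2*y + 2

On U_Z we set Z = 1. Each monomial c·X^i·Y^j·Z^k in F becomes c·x^i·y^j·1^k = c·x^i·y^j.
Substituting Z = 1: F(X, Y, 1) = -2*x**2 + 2*x*y + 3*x + y**2 - 2*y + 2.
Note: deg(f) ≤ deg(F) = 2; strict inequality happens when F is divisible by Z (lost terms).


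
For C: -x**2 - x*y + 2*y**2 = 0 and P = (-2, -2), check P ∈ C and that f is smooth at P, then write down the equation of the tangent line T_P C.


Tangent line at P: 6*x - 6*y = 0.

Step 1: f(-2, -2) = 0, so P lies on C.
Step 2: partial derivatives
  f_x(x, y) = -2*x - y, f_y(x, y) = -x + 4*y.
  f_x(P) = 6, f_y(P) = -6 (gradient nonzero, so P is smooth).
Step 3: tangent line at P: 6·(x − -2) + -6·(y − -2) = 0.
Expanding: 6*x - 6*y = 0.


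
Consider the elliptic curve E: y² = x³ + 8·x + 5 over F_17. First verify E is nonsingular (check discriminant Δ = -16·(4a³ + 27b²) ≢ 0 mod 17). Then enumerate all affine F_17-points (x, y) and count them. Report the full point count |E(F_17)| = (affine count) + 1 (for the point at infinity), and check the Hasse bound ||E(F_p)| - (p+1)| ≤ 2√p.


Affine points = {(4, 4), (4, 13), (5, 0), (7, 8), (7, 9), (11, 8), (11, 9), (15, 7), (15, 10), (16, 8), (16, 9)}; affine count = 11; |E(F_17)| = 12.

Discriminant check: Δ ∝ 4a³ + 27b² = 4·8³ + 27·5² = 4·512 + 27·25 ≡ 3 (mod 17). Nonzero ⇒ E is nonsingular.
For each x ∈ F_17, compute rhs = x³ + 8·x + 5 mod 17, then count y ∈ F_17 with y² ≡ rhs.
  x = 0: rhs = 5, matching y values: none (0 points).
  x = 1: rhs = 14, matching y values: none (0 points).
  x = 2: rhs = 12, matching y values: none (0 points).
  x = 3: rhs = 5, matching y values: none (0 points).
  x = 4: rhs = 16, matching y values: 4, 13 (2 points).
  x = 5: rhs = 0, matching y values: 0 (1 points).
  x = 6: rhs = 14, matching y values: none (0 points).
  x = 7: rhs = 13, matching y values: 8, 9 (2 points).
  x = 8: rhs = 3, matching y values: none (0 points).
  x = 9: rhs = 7, matching y values: none (0 points).
  x = 10: rhs = 14, matching y values: none (0 points).
  x = 11: rhs = 13, matching y values: 8, 9 (2 points).
  x = 12: rhs = 10, matching y values: none (0 points).
  x = 13: rhs = 11, matching y values: none (0 points).
  x = 14: rhs = 5, matching y values: none (0 points).
  x = 15: rhs = 15, matching y values: 7, 10 (2 points).
  x = 16: rhs = 13, matching y values: 8, 9 (2 points).
Total affine count: 11.
Full point count |E(F_17)| = 11 + 1 = 12.
Hasse bound: |12 − (17+1)| = |-6| = 6 ≤ 2√17 ≈ 8.2462 ✓.


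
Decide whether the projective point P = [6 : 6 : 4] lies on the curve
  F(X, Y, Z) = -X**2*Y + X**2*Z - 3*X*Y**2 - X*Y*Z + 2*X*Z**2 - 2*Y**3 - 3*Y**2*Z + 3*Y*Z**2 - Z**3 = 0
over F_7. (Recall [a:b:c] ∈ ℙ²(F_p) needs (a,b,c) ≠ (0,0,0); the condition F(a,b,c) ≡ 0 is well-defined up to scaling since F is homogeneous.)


F(6,6,4) ≡ 4 (mod 7); P is NOT on the curve.

Evaluate F(6, 6, 4) term-by-term (mod 7).
  -X**2*Y ↦ -1·36·6·1 = -216
  X**2*Z ↦ 1·36·1·4 = 144
  -3*X*Y**2 ↦ -3·6·36·1 = -648
  -X*Y*Z ↦ -1·6·6·4 = -144
  2*X*Z**2 ↦ 2·6·1·16 = 192
  -2*Y**3 ↦ -2·1·216·1 = -432
  -3*Y**2*Z ↦ -3·1·36·4 = -432
  3*Y*Z**2 ↦ 3·1·6·16 = 288
  -Z**3 ↦ -1·1·1·64 = -64
Sum: F(6, 6, 4) = (-216) + (144) + (-648) + (-144) + (192) + (-432) + (-432) + (288) + (-64) = -1312.
Reducing mod 7: -1312 ≡ 4 (mod 7).
Since F(a, b, c) ≡ 4 ≠ 0 (mod 7), P does NOT lie on the curve.


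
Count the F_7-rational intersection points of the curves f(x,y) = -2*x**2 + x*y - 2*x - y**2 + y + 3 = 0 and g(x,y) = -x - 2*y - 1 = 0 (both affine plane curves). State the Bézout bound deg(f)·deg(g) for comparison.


Common zeros: {(2, 2), (5, 4)}; count = 2; Bézout bound = 2.

deg(f) = 2, deg(g) = 1, so Bézout bound = 2.
Scan x ∈ F_7. For each x, list the y ∈ F_7 with f(x, y) ≡ 0 and those with g(x, y) ≡ 0 (mod 7); the common zeros in that column are the intersection.
  x = 0: f ≡ 0 at y ∈ ∅; g ≡ 0 at y ∈ {3}; common: ∅.
  x = 1: f ≡ 0 at y ∈ {1}; g ≡ 0 at y ∈ {6}; common: ∅.
  x = 2: f ≡ 0 at y ∈ {1, 2}; g ≡ 0 at y ∈ {2}; common: {2}.
  x = 3: f ≡ 0 at y ∈ {0, 4}; g ≡ 0 at y ∈ {5}; common: ∅.
  x = 4: f ≡ 0 at y ∈ ∅; g ≡ 0 at y ∈ {1}; common: ∅.
  x = 5: f ≡ 0 at y ∈ {2, 4}; g ≡ 0 at y ∈ {4}; common: {4}.
  x = 6: f ≡ 0 at y ∈ ∅; g ≡ 0 at y ∈ {0}; common: ∅.
Collecting: common zeros = {(2, 2), (5, 4)}, so the count is 2.
Comparison with the Bézout bound: 2 ≤ 2 = deg(f)·deg(g), as expected for curves with no common component (the bound is attained).


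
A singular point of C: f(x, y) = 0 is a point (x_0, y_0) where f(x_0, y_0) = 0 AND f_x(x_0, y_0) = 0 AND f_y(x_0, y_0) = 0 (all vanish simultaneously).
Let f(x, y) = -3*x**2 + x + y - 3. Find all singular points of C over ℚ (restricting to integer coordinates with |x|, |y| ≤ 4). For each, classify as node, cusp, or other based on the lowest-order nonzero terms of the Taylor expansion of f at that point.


No singular points in the scanned grid; C is smooth there.

Compute partial derivatives:
  f_x = 1 - 6*x.
  f_y = 1.
f_y = 1 is a nonzero constant, so f_y never vanishes: no point (x, y) can satisfy f = f_x = f_y = 0. In particular no (x, y) ∈ {−4, ..., 4}² is singular; the curve is smooth.
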